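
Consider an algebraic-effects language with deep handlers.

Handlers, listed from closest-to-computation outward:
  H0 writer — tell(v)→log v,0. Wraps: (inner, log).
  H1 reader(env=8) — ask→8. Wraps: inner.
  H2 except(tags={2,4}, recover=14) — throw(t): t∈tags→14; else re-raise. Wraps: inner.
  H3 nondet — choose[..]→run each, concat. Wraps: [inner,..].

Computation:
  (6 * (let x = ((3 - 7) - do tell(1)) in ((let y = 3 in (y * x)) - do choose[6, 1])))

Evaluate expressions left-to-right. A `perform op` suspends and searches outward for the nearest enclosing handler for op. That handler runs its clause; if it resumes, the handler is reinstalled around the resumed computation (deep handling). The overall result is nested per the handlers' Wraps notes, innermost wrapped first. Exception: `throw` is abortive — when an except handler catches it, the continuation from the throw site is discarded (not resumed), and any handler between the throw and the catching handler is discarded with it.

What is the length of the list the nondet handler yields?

Evaluation trace:
tell(1) @ H0 ⇒ log+=1
choose[6, 1] @ H3
  branch[0] choose=6:
    H0 returns (-108, (1))
    H1 returns (-108, (1))
    H2 returns (-108, (1))
    H3 returns [(-108, (1))]
  branch[1] choose=1:
    H0 returns (-78, (1))
    H1 returns (-78, (1))
    H2 returns (-78, (1))
    H3 returns [(-78, (1))]
= [(-108, (1)), (-78, (1))]

Answer: 2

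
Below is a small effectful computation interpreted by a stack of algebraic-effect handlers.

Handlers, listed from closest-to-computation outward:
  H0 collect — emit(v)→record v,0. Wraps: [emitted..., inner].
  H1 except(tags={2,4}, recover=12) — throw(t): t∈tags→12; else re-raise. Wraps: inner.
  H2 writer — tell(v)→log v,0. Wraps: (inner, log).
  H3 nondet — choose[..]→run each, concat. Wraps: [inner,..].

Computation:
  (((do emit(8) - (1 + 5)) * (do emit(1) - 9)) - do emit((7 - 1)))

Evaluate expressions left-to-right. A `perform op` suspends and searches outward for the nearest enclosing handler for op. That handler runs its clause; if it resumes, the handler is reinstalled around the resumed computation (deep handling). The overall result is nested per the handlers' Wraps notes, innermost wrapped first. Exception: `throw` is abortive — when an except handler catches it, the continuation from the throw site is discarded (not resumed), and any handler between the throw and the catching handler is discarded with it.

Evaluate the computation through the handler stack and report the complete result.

Answer: [([8, 1, 6, 54], ())]

Evaluation trace:
emit(8) @ H0 ⇒ out+=8
emit(1) @ H0 ⇒ out+=1
emit(6) @ H0 ⇒ out+=6
H0 returns [8, 1, 6, 54]
H1 returns [8, 1, 6, 54]
H2 returns ([8, 1, 6, 54], ())
H3 returns [([8, 1, 6, 54], ())]
= [([8, 1, 6, 54], ())]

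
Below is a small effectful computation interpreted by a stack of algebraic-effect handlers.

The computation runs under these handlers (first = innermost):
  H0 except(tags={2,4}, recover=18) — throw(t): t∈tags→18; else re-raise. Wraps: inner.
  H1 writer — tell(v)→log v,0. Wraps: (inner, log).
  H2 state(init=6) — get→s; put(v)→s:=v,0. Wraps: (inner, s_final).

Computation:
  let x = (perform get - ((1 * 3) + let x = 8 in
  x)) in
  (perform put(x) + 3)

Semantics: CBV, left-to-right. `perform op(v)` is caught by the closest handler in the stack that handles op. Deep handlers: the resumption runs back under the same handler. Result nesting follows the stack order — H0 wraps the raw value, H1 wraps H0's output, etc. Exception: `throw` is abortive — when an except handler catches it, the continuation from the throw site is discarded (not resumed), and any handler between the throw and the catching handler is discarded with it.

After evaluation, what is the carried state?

Working:
get @ H2 ⇒ 6
put(-5) @ H2 ⇒ s:=-5
H0 returns 3
H1 returns (3, ())
H2 returns ((3, ()), -5)
= ((3, ()), -5)

Answer: -5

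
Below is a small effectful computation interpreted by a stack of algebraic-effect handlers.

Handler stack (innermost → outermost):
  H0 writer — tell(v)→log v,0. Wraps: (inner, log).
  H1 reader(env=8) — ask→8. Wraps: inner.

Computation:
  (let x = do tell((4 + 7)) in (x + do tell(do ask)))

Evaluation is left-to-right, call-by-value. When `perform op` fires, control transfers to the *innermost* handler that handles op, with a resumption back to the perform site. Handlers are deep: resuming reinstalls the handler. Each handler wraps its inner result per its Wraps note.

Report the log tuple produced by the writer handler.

Step-by-step:
tell(11) @ H0 ⇒ log+=11
ask @ H1 ⇒ 8
tell(8) @ H0 ⇒ log+=8
H0 returns (0, (11, 8))
H1 returns (0, (11, 8))
= (0, (11, 8))

Answer: (11, 8)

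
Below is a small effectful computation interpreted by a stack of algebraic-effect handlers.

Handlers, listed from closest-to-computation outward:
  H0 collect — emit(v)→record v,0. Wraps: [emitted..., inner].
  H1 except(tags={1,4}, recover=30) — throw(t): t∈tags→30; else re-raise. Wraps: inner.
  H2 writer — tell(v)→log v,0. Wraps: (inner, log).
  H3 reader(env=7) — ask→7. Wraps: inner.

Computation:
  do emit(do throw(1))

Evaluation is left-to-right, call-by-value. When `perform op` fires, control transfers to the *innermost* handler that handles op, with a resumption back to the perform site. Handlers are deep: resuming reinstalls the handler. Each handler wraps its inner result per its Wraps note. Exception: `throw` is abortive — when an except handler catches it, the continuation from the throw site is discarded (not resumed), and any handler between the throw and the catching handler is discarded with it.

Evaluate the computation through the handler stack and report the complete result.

Answer: (30, ())

Working:
throw(1) @ H1 caught ⇒ 30
H2 returns (30, ())
H3 returns (30, ())
= (30, ())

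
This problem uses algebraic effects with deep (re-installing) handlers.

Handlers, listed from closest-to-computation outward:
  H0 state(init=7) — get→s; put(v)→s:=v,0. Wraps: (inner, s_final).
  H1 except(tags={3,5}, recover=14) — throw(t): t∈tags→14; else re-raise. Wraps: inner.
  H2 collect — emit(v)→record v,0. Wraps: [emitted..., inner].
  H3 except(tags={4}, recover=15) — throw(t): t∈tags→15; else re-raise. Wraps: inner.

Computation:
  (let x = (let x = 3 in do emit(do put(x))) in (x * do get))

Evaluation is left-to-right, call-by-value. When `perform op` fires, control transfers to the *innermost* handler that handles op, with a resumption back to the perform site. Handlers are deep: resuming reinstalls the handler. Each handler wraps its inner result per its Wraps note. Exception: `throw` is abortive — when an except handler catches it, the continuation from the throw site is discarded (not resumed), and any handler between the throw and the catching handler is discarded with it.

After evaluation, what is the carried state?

Answer: 3

Working:
put(3) @ H0 ⇒ s:=3
emit(0) @ H2 ⇒ out+=0
get @ H0 ⇒ 3
H0 returns (0, 3)
H1 returns (0, 3)
H2 returns [0, (0, 3)]
H3 returns [0, (0, 3)]
= [0, (0, 3)]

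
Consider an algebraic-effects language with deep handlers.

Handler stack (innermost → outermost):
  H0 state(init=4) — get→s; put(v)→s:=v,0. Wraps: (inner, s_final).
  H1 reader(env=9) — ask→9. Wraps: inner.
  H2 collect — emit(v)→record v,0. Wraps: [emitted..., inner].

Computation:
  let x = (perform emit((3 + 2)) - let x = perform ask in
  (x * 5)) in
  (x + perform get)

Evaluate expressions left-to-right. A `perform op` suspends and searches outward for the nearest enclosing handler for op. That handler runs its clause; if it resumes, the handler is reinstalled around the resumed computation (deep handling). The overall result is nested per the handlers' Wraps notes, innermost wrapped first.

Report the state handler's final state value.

Answer: 4

Step-by-step:
emit(5) @ H2 ⇒ out+=5
ask @ H1 ⇒ 9
get @ H0 ⇒ 4
H0 returns (-41, 4)
H1 returns (-41, 4)
H2 returns [5, (-41, 4)]
= [5, (-41, 4)]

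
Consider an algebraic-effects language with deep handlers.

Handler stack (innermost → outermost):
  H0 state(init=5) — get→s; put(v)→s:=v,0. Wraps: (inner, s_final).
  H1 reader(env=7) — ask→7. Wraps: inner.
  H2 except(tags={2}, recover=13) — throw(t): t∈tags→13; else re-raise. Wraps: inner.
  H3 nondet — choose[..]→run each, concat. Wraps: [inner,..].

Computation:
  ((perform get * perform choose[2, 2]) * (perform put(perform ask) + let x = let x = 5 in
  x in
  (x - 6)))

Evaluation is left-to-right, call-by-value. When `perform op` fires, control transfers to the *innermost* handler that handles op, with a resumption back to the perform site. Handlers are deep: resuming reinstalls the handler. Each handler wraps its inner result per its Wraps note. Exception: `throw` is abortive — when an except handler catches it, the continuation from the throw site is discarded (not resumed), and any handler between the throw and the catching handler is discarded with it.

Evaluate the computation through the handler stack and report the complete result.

Answer: [(-10, 7), (-10, 7)]

Step-by-step:
get @ H0 ⇒ 5
choose[2, 2] @ H3
  branch[0] choose=2:
    ask @ H1 ⇒ 7
    put(7) @ H0 ⇒ s:=7
    H0 returns (-10, 7)
    H1 returns (-10, 7)
    H2 returns (-10, 7)
    H3 returns [(-10, 7)]
  branch[1] choose=2:
    ask @ H1 ⇒ 7
    put(7) @ H0 ⇒ s:=7
    H0 returns (-10, 7)
    H1 returns (-10, 7)
    H2 returns (-10, 7)
    H3 returns [(-10, 7)]
= [(-10, 7), (-10, 7)]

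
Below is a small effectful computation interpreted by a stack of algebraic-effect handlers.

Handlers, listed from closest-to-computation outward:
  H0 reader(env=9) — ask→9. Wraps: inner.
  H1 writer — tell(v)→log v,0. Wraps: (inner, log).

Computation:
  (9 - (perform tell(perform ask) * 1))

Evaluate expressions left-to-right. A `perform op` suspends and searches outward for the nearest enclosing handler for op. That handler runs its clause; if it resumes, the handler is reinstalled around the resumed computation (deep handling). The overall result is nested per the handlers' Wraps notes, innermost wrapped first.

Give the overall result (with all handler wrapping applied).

Answer: (9, (9))

Evaluation trace:
ask @ H0 ⇒ 9
tell(9) @ H1 ⇒ log+=9
H0 returns 9
H1 returns (9, (9))
= (9, (9))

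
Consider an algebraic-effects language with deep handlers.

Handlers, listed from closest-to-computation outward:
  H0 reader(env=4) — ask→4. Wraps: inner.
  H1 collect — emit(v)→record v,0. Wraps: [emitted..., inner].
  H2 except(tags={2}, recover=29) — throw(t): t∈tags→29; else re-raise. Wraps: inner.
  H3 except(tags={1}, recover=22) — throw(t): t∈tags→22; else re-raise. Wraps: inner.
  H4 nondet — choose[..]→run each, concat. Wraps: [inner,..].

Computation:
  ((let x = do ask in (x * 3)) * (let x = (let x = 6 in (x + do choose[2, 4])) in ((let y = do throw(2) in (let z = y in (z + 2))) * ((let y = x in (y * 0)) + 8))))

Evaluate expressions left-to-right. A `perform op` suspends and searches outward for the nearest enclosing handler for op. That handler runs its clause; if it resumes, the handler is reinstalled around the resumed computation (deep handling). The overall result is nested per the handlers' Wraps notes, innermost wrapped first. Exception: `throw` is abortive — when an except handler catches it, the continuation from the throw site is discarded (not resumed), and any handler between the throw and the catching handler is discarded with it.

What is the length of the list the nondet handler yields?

Working:
ask @ H0 ⇒ 4
choose[2, 4] @ H4
  branch[0] choose=2:
    throw(2) @ H2 caught ⇒ 29
    H3 returns 29
    H4 returns [29]
  branch[1] choose=4:
    throw(2) @ H2 caught ⇒ 29
    H3 returns 29
    H4 returns [29]
= [29, 29]

Answer: 2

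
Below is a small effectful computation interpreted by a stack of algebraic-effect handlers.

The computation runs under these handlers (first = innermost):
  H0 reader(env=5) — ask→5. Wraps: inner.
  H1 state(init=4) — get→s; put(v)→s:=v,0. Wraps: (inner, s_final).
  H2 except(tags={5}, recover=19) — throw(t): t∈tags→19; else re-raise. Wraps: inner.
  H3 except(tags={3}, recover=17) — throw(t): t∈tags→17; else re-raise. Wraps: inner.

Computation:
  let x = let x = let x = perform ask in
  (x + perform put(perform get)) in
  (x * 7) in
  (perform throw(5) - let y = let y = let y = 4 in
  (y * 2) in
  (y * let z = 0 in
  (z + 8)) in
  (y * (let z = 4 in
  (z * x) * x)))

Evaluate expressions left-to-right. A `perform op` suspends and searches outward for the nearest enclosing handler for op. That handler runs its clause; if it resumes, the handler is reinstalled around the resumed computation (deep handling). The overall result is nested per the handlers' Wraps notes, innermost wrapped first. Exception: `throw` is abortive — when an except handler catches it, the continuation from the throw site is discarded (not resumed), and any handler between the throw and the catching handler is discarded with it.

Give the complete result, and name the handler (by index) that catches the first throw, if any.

Answer: 19 ; first throw caught by: H2

Evaluation trace:
ask @ H0 ⇒ 5
get @ H1 ⇒ 4
put(4) @ H1 ⇒ s:=4
throw(5) @ H2 caught ⇒ 19
H3 returns 19
= 19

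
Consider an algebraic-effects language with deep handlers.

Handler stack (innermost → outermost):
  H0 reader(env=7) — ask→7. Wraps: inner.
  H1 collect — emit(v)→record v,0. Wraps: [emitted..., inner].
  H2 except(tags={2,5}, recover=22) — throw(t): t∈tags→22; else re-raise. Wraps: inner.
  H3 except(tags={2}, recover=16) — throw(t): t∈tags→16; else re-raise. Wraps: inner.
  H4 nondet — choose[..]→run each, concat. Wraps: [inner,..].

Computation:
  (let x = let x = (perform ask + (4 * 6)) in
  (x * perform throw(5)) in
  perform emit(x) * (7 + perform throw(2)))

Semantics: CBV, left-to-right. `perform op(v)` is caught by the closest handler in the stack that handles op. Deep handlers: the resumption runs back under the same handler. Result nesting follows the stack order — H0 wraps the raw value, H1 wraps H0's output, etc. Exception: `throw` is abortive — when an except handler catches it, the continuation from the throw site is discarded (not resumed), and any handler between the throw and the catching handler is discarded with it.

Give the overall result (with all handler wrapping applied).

Answer: [22]

Working:
ask @ H0 ⇒ 7
throw(5) @ H2 caught ⇒ 22
H3 returns 22
H4 returns [22]
= [22]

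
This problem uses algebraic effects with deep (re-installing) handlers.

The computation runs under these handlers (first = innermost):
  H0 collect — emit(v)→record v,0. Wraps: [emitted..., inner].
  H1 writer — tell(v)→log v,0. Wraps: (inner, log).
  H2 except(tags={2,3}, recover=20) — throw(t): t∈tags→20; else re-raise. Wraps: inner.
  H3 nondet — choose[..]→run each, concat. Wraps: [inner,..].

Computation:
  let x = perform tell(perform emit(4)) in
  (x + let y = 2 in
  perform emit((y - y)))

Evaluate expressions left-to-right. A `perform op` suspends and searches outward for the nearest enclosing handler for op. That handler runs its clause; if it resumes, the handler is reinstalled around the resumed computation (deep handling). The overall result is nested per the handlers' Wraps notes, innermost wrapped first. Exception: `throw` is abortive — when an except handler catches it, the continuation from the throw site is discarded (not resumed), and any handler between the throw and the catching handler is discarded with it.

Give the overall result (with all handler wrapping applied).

Working:
emit(4) @ H0 ⇒ out+=4
tell(0) @ H1 ⇒ log+=0
emit(0) @ H0 ⇒ out+=0
H0 returns [4, 0, 0]
H1 returns ([4, 0, 0], (0))
H2 returns ([4, 0, 0], (0))
H3 returns [([4, 0, 0], (0))]
= [([4, 0, 0], (0))]

Answer: [([4, 0, 0], (0))]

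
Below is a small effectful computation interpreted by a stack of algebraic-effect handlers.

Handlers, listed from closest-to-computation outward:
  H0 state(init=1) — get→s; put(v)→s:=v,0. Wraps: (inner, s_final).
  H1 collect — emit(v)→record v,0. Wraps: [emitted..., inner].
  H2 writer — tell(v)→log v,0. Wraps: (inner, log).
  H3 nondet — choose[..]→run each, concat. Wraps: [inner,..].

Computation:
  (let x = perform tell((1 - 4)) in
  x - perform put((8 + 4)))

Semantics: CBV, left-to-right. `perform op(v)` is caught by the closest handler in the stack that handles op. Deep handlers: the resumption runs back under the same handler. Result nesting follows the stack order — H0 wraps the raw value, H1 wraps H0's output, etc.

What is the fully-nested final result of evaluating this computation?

Answer: [([(0, 12)], (-3))]

Working:
tell(-3) @ H2 ⇒ log+=-3
put(12) @ H0 ⇒ s:=12
H0 returns (0, 12)
H1 returns [(0, 12)]
H2 returns ([(0, 12)], (-3))
H3 returns [([(0, 12)], (-3))]
= [([(0, 12)], (-3))]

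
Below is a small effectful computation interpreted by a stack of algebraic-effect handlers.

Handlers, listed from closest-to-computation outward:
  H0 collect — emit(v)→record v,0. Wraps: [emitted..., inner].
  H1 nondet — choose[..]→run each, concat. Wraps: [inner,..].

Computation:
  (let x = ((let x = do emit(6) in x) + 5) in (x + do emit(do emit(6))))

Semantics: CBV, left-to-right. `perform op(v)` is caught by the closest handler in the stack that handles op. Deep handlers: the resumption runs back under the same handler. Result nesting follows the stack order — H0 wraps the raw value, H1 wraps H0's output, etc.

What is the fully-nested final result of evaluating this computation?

Working:
emit(6) @ H0 ⇒ out+=6
emit(6) @ H0 ⇒ out+=6
emit(0) @ H0 ⇒ out+=0
H0 returns [6, 6, 0, 5]
H1 returns [[6, 6, 0, 5]]
= [[6, 6, 0, 5]]

Answer: [[6, 6, 0, 5]]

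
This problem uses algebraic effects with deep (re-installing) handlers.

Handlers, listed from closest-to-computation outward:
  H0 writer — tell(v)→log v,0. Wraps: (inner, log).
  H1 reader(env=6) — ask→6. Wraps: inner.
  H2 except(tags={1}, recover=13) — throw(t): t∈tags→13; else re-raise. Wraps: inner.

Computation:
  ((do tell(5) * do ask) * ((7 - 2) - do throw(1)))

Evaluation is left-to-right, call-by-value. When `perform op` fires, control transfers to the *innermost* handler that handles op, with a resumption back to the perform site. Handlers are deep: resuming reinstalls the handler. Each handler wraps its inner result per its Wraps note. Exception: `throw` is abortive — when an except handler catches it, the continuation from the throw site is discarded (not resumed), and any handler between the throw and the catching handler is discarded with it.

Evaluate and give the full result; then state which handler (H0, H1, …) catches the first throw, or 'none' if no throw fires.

Answer: 13 ; first throw caught by: H2

Step-by-step:
tell(5) @ H0 ⇒ log+=5
ask @ H1 ⇒ 6
throw(1) @ H2 caught ⇒ 13
= 13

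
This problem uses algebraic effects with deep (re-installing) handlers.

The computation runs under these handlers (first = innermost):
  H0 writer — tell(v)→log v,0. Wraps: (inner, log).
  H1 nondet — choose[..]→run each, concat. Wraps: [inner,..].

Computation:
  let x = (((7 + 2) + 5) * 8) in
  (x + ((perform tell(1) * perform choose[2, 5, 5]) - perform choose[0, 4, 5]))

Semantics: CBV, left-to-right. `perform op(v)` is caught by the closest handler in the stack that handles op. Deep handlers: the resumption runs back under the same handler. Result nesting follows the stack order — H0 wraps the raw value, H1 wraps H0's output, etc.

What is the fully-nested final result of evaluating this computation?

Evaluation trace:
tell(1) @ H0 ⇒ log+=1
choose[2, 5, 5] @ H1
  branch[0] choose=2:
    choose[0, 4, 5] @ H1
      branch[0] choose=0:
        H0 returns (112, (1))
        H1 returns [(112, (1))]
      branch[1] choose=4:
        H0 returns (108, (1))
        H1 returns [(108, (1))]
      branch[2] choose=5:
        H0 returns (107, (1))
        H1 returns [(107, (1))]
  branch[1] choose=5:
    choose[0, 4, 5] @ H1
      branch[0] choose=0:
        H0 returns (112, (1))
        H1 returns [(112, (1))]
      branch[1] choose=4:
        H0 returns (108, (1))
        H1 returns [(108, (1))]
      branch[2] choose=5:
        H0 returns (107, (1))
        H1 returns [(107, (1))]
  branch[2] choose=5:
    choose[0, 4, 5] @ H1
      branch[0] choose=0:
        H0 returns (112, (1))
        H1 returns [(112, (1))]
      branch[1] choose=4:
        H0 returns (108, (1))
        H1 returns [(108, (1))]
      branch[2] choose=5:
        H0 returns (107, (1))
        H1 returns [(107, (1))]
= [(112, (1)), (108, (1)), (107, (1)), (112, (1)), (108, (1)), (107, (1)), (112, (1)), (108, (1)), (107, (1))]

Answer: [(112, (1)), (108, (1)), (107, (1)), (112, (1)), (108, (1)), (107, (1)), (112, (1)), (108, (1)), (107, (1))]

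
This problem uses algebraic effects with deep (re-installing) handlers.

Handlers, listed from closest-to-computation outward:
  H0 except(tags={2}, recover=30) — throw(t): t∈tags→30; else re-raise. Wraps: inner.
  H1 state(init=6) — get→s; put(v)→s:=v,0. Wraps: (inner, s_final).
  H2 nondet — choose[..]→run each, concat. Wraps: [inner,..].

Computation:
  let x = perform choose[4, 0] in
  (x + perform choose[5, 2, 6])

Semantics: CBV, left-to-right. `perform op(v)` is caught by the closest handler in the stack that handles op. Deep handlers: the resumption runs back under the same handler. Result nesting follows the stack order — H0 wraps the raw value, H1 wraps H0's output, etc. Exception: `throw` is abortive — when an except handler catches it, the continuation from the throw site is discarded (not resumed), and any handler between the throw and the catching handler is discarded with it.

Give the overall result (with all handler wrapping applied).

Answer: [(9, 6), (6, 6), (10, 6), (5, 6), (2, 6), (6, 6)]

Working:
choose[4, 0] @ H2
  branch[0] choose=4:
    choose[5, 2, 6] @ H2
      branch[0] choose=5:
        H0 returns 9
        H1 returns (9, 6)
        H2 returns [(9, 6)]
      branch[1] choose=2:
        H0 returns 6
        H1 returns (6, 6)
        H2 returns [(6, 6)]
      branch[2] choose=6:
        H0 returns 10
        H1 returns (10, 6)
        H2 returns [(10, 6)]
  branch[1] choose=0:
    choose[5, 2, 6] @ H2
      branch[0] choose=5:
        H0 returns 5
        H1 returns (5, 6)
        H2 returns [(5, 6)]
      branch[1] choose=2:
        H0 returns 2
        H1 returns (2, 6)
        H2 returns [(2, 6)]
      branch[2] choose=6:
        H0 returns 6
        H1 returns (6, 6)
        H2 returns [(6, 6)]
= [(9, 6), (6, 6), (10, 6), (5, 6), (2, 6), (6, 6)]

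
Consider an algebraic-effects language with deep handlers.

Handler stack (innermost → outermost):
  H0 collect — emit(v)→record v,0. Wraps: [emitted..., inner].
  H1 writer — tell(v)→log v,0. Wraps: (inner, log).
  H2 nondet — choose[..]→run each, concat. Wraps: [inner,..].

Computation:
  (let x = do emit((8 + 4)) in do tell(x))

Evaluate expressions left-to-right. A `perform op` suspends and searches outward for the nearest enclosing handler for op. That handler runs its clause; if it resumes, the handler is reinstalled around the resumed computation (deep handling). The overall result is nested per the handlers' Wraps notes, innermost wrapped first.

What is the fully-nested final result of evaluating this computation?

Answer: [([12, 0], (0))]

Step-by-step:
emit(12) @ H0 ⇒ out+=12
tell(0) @ H1 ⇒ log+=0
H0 returns [12, 0]
H1 returns ([12, 0], (0))
H2 returns [([12, 0], (0))]
= [([12, 0], (0))]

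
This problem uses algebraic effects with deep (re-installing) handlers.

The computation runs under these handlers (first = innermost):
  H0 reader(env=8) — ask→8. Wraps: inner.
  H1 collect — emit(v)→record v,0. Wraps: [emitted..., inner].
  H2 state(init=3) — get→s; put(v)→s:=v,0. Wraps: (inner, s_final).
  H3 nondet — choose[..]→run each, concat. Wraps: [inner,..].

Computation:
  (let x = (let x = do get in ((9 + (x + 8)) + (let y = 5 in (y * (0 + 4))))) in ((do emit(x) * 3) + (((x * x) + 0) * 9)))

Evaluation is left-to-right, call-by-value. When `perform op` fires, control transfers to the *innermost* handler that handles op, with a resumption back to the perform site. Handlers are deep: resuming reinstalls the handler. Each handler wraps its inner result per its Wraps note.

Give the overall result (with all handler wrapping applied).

Answer: [([40, 14400], 3)]

Working:
get @ H2 ⇒ 3
emit(40) @ H1 ⇒ out+=40
H0 returns 14400
H1 returns [40, 14400]
H2 returns ([40, 14400], 3)
H3 returns [([40, 14400], 3)]
= [([40, 14400], 3)]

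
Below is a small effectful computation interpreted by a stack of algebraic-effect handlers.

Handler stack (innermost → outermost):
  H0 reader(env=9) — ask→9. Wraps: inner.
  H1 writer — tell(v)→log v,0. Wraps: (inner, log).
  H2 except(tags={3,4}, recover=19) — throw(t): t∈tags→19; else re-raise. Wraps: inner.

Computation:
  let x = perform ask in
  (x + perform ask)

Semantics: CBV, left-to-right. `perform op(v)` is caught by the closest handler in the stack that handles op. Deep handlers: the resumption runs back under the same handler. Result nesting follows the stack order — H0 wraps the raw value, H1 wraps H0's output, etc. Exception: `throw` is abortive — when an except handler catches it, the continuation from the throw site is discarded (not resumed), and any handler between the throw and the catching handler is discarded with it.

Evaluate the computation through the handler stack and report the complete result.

Answer: (18, ())

Step-by-step:
ask @ H0 ⇒ 9
ask @ H0 ⇒ 9
H0 returns 18
H1 returns (18, ())
H2 returns (18, ())
= (18, ())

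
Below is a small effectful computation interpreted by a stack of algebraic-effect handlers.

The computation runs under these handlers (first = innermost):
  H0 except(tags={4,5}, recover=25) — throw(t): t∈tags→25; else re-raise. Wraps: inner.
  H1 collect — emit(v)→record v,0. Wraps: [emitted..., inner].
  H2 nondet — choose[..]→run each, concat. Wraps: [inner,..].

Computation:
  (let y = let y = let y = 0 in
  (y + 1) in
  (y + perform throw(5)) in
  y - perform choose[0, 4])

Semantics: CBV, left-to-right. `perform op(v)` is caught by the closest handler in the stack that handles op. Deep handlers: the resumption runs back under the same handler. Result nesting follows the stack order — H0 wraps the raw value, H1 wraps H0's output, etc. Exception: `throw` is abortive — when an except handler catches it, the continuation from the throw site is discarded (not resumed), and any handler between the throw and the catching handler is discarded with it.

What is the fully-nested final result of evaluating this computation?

Answer: [[25]]

Working:
throw(5) @ H0 caught ⇒ 25
H1 returns [25]
H2 returns [[25]]
= [[25]]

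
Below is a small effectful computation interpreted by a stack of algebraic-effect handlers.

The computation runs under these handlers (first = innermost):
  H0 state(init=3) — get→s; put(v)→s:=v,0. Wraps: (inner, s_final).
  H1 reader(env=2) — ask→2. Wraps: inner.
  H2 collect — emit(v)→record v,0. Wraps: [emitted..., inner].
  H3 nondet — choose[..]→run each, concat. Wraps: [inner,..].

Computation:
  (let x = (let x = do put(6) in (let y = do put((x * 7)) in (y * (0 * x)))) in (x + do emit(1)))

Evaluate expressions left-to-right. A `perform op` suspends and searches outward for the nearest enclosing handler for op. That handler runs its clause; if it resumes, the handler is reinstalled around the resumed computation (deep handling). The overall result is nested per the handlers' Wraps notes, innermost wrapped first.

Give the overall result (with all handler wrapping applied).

Step-by-step:
put(6) @ H0 ⇒ s:=6
put(0) @ H0 ⇒ s:=0
emit(1) @ H2 ⇒ out+=1
H0 returns (0, 0)
H1 returns (0, 0)
H2 returns [1, (0, 0)]
H3 returns [[1, (0, 0)]]
= [[1, (0, 0)]]

Answer: [[1, (0, 0)]]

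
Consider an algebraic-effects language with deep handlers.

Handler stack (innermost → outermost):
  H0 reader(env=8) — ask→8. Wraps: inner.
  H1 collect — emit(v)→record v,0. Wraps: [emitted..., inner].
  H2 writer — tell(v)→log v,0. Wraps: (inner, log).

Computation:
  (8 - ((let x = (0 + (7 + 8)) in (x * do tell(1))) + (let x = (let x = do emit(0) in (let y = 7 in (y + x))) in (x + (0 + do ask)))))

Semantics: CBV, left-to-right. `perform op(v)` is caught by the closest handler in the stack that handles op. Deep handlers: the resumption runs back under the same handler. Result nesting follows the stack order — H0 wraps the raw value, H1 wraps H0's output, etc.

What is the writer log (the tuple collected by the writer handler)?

Answer: (1)

Evaluation trace:
tell(1) @ H2 ⇒ log+=1
emit(0) @ H1 ⇒ out+=0
ask @ H0 ⇒ 8
H0 returns -7
H1 returns [0, -7]
H2 returns ([0, -7], (1))
= ([0, -7], (1))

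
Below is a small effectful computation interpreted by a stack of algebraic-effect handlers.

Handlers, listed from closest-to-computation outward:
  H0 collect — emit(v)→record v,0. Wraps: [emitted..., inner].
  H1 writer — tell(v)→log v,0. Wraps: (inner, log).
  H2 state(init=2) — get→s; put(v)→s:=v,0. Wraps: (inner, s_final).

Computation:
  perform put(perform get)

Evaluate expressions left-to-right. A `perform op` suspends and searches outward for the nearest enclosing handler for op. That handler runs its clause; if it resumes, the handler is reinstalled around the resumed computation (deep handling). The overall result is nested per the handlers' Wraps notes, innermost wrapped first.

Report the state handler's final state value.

Answer: 2

Step-by-step:
get @ H2 ⇒ 2
put(2) @ H2 ⇒ s:=2
H0 returns [0]
H1 returns ([0], ())
H2 returns (([0], ()), 2)
= (([0], ()), 2)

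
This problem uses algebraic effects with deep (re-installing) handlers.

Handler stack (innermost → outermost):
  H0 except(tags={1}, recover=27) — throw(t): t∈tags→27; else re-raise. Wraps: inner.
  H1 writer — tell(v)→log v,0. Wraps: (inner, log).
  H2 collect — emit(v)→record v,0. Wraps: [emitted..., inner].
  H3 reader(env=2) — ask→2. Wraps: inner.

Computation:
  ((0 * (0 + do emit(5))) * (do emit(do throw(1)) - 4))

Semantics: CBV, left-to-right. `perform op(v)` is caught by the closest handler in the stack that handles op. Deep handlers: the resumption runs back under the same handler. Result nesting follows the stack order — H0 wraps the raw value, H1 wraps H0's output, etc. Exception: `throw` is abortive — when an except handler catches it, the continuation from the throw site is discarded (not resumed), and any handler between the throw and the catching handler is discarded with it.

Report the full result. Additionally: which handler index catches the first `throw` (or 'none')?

Answer: [5, (27, ())] ; first throw caught by: H0

Working:
emit(5) @ H2 ⇒ out+=5
throw(1) @ H0 caught ⇒ 27
H1 returns (27, ())
H2 returns [5, (27, ())]
H3 returns [5, (27, ())]
= [5, (27, ())]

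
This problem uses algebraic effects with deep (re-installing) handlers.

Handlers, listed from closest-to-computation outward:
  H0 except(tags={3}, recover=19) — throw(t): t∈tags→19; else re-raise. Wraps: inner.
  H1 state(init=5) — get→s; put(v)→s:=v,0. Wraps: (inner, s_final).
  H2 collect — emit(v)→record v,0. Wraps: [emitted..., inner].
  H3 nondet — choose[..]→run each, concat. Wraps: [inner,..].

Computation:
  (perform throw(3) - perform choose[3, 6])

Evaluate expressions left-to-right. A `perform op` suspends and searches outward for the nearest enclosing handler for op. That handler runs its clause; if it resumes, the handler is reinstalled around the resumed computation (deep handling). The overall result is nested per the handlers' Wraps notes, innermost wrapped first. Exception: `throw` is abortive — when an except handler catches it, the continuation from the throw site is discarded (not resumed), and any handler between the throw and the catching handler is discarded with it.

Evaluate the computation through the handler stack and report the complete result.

Answer: [[(19, 5)]]

Evaluation trace:
throw(3) @ H0 caught ⇒ 19
H1 returns (19, 5)
H2 returns [(19, 5)]
H3 returns [[(19, 5)]]
= [[(19, 5)]]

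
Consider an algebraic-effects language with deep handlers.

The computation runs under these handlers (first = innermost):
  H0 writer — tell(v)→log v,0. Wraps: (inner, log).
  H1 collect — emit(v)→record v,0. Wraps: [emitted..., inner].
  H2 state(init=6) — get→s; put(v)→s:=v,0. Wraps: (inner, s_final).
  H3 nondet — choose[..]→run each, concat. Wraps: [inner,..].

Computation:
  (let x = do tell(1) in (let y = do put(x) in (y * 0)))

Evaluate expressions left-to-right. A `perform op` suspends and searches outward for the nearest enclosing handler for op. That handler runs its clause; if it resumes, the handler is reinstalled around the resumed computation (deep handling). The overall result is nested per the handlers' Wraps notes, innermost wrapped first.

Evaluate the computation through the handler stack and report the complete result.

Answer: [([(0, (1))], 0)]

Evaluation trace:
tell(1) @ H0 ⇒ log+=1
put(0) @ H2 ⇒ s:=0
H0 returns (0, (1))
H1 returns [(0, (1))]
H2 returns ([(0, (1))], 0)
H3 returns [([(0, (1))], 0)]
= [([(0, (1))], 0)]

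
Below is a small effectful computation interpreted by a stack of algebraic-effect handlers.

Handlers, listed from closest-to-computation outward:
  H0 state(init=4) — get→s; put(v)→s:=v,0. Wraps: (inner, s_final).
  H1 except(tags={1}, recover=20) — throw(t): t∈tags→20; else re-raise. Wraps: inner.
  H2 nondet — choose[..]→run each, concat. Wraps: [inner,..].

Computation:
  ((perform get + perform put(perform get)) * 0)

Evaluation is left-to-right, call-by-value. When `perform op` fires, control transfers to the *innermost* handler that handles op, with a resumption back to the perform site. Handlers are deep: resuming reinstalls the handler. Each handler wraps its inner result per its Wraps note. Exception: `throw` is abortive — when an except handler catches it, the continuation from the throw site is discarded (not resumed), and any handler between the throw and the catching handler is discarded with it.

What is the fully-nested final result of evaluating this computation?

Evaluation trace:
get @ H0 ⇒ 4
get @ H0 ⇒ 4
put(4) @ H0 ⇒ s:=4
H0 returns (0, 4)
H1 returns (0, 4)
H2 returns [(0, 4)]
= [(0, 4)]

Answer: [(0, 4)]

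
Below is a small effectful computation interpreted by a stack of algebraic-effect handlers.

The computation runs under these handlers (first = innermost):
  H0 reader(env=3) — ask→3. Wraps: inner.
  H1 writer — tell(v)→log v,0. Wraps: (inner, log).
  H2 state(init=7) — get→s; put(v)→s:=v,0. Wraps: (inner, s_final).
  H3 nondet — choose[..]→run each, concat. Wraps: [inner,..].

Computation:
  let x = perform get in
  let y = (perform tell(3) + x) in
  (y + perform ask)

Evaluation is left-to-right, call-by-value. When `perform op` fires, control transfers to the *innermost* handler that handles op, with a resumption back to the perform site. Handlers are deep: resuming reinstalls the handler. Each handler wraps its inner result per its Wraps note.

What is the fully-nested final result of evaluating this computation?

Working:
get @ H2 ⇒ 7
tell(3) @ H1 ⇒ log+=3
ask @ H0 ⇒ 3
H0 returns 10
H1 returns (10, (3))
H2 returns ((10, (3)), 7)
H3 returns [((10, (3)), 7)]
= [((10, (3)), 7)]

Answer: [((10, (3)), 7)]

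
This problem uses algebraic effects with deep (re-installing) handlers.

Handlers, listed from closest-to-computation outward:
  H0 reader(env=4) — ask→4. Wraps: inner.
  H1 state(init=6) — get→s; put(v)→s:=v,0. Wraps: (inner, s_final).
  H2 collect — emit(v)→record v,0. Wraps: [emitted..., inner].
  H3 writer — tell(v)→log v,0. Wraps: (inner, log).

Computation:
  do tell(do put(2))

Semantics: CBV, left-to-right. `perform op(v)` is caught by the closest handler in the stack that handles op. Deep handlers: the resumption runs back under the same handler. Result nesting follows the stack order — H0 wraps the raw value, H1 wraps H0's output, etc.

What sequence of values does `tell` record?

Evaluation trace:
put(2) @ H1 ⇒ s:=2
tell(0) @ H3 ⇒ log+=0
H0 returns 0
H1 returns (0, 2)
H2 returns [(0, 2)]
H3 returns ([(0, 2)], (0))
= ([(0, 2)], (0))

Answer: (0)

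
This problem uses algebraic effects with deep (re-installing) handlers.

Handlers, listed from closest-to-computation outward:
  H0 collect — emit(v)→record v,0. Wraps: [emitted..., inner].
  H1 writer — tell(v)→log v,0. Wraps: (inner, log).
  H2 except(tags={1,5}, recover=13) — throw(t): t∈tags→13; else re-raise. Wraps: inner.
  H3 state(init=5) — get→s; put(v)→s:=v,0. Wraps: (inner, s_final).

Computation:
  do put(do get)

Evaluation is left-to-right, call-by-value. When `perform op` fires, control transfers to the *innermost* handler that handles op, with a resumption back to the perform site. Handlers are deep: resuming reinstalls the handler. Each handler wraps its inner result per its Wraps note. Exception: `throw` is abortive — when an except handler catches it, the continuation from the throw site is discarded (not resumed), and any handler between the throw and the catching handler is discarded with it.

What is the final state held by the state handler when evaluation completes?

Answer: 5

Working:
get @ H3 ⇒ 5
put(5) @ H3 ⇒ s:=5
H0 returns [0]
H1 returns ([0], ())
H2 returns ([0], ())
H3 returns (([0], ()), 5)
= (([0], ()), 5)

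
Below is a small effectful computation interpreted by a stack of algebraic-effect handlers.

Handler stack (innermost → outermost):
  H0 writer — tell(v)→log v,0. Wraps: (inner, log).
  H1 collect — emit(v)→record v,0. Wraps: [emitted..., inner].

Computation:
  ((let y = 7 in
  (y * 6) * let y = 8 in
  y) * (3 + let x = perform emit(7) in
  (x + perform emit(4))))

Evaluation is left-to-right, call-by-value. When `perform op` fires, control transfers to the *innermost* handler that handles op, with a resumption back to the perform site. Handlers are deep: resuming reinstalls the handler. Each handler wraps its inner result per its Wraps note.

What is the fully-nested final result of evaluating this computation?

Evaluation trace:
emit(7) @ H1 ⇒ out+=7
emit(4) @ H1 ⇒ out+=4
H0 returns (1008, ())
H1 returns [7, 4, (1008, ())]
= [7, 4, (1008, ())]

Answer: [7, 4, (1008, ())]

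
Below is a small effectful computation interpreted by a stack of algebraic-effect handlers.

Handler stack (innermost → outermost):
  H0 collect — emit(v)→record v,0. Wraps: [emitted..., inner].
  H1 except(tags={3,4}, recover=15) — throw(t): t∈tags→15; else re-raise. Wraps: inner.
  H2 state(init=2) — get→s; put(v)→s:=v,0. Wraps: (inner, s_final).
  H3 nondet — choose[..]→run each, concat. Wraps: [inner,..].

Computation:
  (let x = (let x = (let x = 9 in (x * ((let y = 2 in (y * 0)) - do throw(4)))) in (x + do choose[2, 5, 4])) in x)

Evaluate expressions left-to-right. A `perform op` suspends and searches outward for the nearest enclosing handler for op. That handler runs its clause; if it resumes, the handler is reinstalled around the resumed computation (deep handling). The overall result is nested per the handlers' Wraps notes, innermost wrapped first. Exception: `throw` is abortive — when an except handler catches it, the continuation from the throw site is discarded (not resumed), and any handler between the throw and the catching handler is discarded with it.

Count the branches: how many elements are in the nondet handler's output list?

Answer: 1

Step-by-step:
throw(4) @ H1 caught ⇒ 15
H2 returns (15, 2)
H3 returns [(15, 2)]
= [(15, 2)]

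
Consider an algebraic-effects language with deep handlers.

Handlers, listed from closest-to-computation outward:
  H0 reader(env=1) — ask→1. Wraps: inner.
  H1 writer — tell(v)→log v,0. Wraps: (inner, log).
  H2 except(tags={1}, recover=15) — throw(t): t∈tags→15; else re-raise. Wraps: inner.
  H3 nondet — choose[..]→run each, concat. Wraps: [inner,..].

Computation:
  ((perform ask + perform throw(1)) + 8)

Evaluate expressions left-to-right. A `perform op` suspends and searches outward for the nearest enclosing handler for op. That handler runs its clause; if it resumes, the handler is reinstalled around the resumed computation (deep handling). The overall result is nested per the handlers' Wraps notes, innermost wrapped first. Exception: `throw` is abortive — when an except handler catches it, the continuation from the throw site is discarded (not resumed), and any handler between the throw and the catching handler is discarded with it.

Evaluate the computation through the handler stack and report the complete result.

Answer: [15]

Working:
ask @ H0 ⇒ 1
throw(1) @ H2 caught ⇒ 15
H3 returns [15]
= [15]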